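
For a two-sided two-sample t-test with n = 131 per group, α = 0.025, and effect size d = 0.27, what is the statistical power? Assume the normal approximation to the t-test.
Power ≈ 0.48

Power calculation (two-sample t-test, normal approximation):
z_β = d · √(n/2) - z_{α/2}
z_β = 0.27 · √(131/2) - 2.241
z_β = 0.27 · 8.093 - 2.241
z_β = -0.056

Power = Φ(z_β) = Φ(-0.056) ≈ 0.478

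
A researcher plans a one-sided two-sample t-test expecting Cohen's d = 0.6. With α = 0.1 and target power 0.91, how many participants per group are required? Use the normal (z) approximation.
n = 39 per group

Sample size formula (two-sample t-test, normal approximation):
n = 2 · ((z_α + z_β) / d)²

z_α = 1.282 (for α = 0.1, one-sided)
z_β = 1.341 (for power = 0.91)
d = 0.6

n = 2 · ((1.282 + 1.341) / 0.6)²
n = 2 · (4.372)²
n ≈ 38.23
Round up to the next whole number: n = 39 per group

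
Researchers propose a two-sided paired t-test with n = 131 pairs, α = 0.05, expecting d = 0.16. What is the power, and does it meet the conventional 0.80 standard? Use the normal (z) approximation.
Power ≈ 0.45; the study is underpowered (power < 0.80)

Power calculation (paired t-test, normal approximation):
z_β = d · √n - z_{α/2}
z_β = 0.16 · √131 - 1.960
z_β = 0.16 · 11.446 - 1.960
z_β = -0.129

Power = Φ(z_β) = Φ(-0.129) ≈ 0.449

Effect size d = 0.16 is very small by Cohen's convention (0.2/0.5/0.8).

Threshold: power ≥ 0.80 is conventionally adequate.
Power ≈ 0.45 → the study is underpowered (power < 0.80).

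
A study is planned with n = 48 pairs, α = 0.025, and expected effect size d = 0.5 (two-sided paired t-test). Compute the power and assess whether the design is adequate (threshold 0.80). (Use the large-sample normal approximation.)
Power ≈ 0.89; the study is adequately powered (power ≥ 0.80)

Power calculation (paired t-test, normal approximation):
z_β = d · √n - z_{α/2}
z_β = 0.5 · √48 - 2.241
z_β = 0.5 · 6.928 - 2.241
z_β = 1.223

Power = Φ(z_β) = Φ(1.223) ≈ 0.889

Effect size d = 0.5 is medium by Cohen's convention (0.2/0.5/0.8).

Threshold: power ≥ 0.80 is conventionally adequate.
Power ≈ 0.89 → the study is adequately powered (power ≥ 0.80).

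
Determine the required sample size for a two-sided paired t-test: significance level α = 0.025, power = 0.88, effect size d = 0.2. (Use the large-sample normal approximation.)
n = 292 pairs

Sample size formula (paired t-test, normal approximation):
n = ((z_{α/2} + z_β) / d)²

z_{α/2} = 2.241 (for α = 0.025, two-sided)
z_β = 1.175 (for power = 0.88)
d = 0.2

n = ((2.241 + 1.175) / 0.2)²
n = (17.080)²
n ≈ 291.73
Round up to the next whole number: n = 292 pairs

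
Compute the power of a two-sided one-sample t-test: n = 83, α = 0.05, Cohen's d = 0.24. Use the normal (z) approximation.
Power ≈ 0.59

Power calculation (one-sample t-test, normal approximation):
z_β = d · √n - z_{α/2}
z_β = 0.24 · √83 - 1.960
z_β = 0.24 · 9.110 - 1.960
z_β = 0.227

Power = Φ(z_β) = Φ(0.227) ≈ 0.590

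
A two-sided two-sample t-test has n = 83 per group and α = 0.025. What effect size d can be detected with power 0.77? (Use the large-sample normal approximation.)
d ≈ 0.46

Minimum detectable effect (two-sample t-test, normal approximation):
d = (z_{α/2} + z_β) / √(n/2)
d = (2.241 + 0.739) / √(83/2)
d = 2.980 / 6.442
d ≈ 0.46

By Cohen's convention (0.2 small / 0.5 medium / 0.8 large): small effect.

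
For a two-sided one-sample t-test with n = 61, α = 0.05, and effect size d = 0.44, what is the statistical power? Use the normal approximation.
Power ≈ 0.93

Power calculation (one-sample t-test, normal approximation):
z_β = d · √n - z_{α/2}
z_β = 0.44 · √61 - 1.960
z_β = 0.44 · 7.810 - 1.960
z_β = 1.477

Power = Φ(z_β) = Φ(1.477) ≈ 0.930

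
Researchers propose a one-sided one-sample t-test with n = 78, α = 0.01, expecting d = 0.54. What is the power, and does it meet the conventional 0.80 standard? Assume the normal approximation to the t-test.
Power ≈ 0.99; the study is adequately powered (power ≥ 0.80)

Power calculation (one-sample t-test, normal approximation):
z_β = d · √n - z_α
z_β = 0.54 · √78 - 2.326
z_β = 0.54 · 8.832 - 2.326
z_β = 2.443

Power = Φ(z_β) = Φ(2.443) ≈ 0.993

Effect size d = 0.54 is medium by Cohen's convention (0.2/0.5/0.8).

Threshold: power ≥ 0.80 is conventionally adequate.
Power ≈ 0.99 → the study is adequately powered (power ≥ 0.80).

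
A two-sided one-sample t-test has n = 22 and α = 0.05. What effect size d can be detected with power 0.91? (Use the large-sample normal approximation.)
d ≈ 0.70

Minimum detectable effect (one-sample t-test, normal approximation):
d = (z_{α/2} + z_β) / √n
d = (1.960 + 1.341) / √22
d = 3.301 / 4.690
d ≈ 0.70

By Cohen's convention (0.2 small / 0.5 medium / 0.8 large): medium effect.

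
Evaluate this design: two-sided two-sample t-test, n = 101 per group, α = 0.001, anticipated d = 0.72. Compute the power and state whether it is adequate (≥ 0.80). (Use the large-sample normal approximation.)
Power ≈ 0.97; the study is adequately powered (power ≥ 0.80)

Power calculation (two-sample t-test, normal approximation):
z_β = d · √(n/2) - z_{α/2}
z_β = 0.72 · √(101/2) - 3.291
z_β = 0.72 · 7.106 - 3.291
z_β = 1.826

Power = Φ(z_β) = Φ(1.826) ≈ 0.966

Effect size d = 0.72 is medium by Cohen's convention (0.2/0.5/0.8).

Threshold: power ≥ 0.80 is conventionally adequate.
Power ≈ 0.97 → the study is adequately powered (power ≥ 0.80).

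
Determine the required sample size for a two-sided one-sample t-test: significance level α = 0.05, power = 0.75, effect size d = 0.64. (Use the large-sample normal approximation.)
n = 17

Sample size formula (one-sample t-test, normal approximation):
n = ((z_{α/2} + z_β) / d)²

z_{α/2} = 1.960 (for α = 0.05, two-sided)
z_β = 0.674 (for power = 0.75)
d = 0.64

n = ((1.960 + 0.674) / 0.64)²
n = (4.116)²
n ≈ 16.94
Round up to the next whole number: n = 17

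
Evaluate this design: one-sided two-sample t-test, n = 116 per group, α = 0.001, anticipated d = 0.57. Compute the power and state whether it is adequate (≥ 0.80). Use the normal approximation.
Power ≈ 0.89; the study is adequately powered (power ≥ 0.80)

Power calculation (two-sample t-test, normal approximation):
z_β = d · √(n/2) - z_α
z_β = 0.57 · √(116/2) - 3.090
z_β = 0.57 · 7.616 - 3.090
z_β = 1.251

Power = Φ(z_β) = Φ(1.251) ≈ 0.894

Effect size d = 0.57 is medium by Cohen's convention (0.2/0.5/0.8).

Threshold: power ≥ 0.80 is conventionally adequate.
Power ≈ 0.89 → the study is adequately powered (power ≥ 0.80).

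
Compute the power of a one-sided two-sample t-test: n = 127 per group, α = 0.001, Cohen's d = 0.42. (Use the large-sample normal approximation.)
Power ≈ 0.60

Power calculation (two-sample t-test, normal approximation):
z_β = d · √(n/2) - z_α
z_β = 0.42 · √(127/2) - 3.090
z_β = 0.42 · 7.969 - 3.090
z_β = 0.257

Power = Φ(z_β) = Φ(0.257) ≈ 0.601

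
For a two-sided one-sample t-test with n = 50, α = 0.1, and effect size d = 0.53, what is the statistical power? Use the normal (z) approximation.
Power ≈ 0.98

Power calculation (one-sample t-test, normal approximation):
z_β = d · √n - z_{α/2}
z_β = 0.53 · √50 - 1.645
z_β = 0.53 · 7.071 - 1.645
z_β = 2.103

Power = Φ(z_β) = Φ(2.103) ≈ 0.982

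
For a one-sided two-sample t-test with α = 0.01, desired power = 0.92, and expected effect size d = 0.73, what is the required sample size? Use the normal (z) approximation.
n = 53 per group

Sample size formula (two-sample t-test, normal approximation):
n = 2 · ((z_α + z_β) / d)²

z_α = 2.326 (for α = 0.01, one-sided)
z_β = 1.405 (for power = 0.92)
d = 0.73

n = 2 · ((2.326 + 1.405) / 0.73)²
n = 2 · (5.111)²
n ≈ 52.24
Round up to the next whole number: n = 53 per group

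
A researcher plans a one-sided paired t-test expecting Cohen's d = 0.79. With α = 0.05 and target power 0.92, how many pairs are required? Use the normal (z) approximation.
n = 15 pairs

Sample size formula (paired t-test, normal approximation):
n = ((z_α + z_β) / d)²

z_α = 1.645 (for α = 0.05, one-sided)
z_β = 1.405 (for power = 0.92)
d = 0.79

n = ((1.645 + 1.405) / 0.79)²
n = (3.861)²
n ≈ 14.91
Round up to the next whole number: n = 15 pairs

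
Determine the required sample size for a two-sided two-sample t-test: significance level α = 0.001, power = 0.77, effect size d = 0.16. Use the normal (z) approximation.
n = 1269 per group

Sample size formula (two-sample t-test, normal approximation):
n = 2 · ((z_{α/2} + z_β) / d)²

z_{α/2} = 3.291 (for α = 0.001, two-sided)
z_β = 0.739 (for power = 0.77)
d = 0.16

n = 2 · ((3.291 + 0.739) / 0.16)²
n = 2 · (25.188)²
n ≈ 1268.87
Round up to the next whole number: n = 1269 per group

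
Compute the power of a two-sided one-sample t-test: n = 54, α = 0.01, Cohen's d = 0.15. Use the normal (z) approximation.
Power ≈ 0.07

Power calculation (one-sample t-test, normal approximation):
z_β = d · √n - z_{α/2}
z_β = 0.15 · √54 - 2.576
z_β = 0.15 · 7.348 - 2.576
z_β = -1.474

Power = Φ(z_β) = Φ(-1.474) ≈ 0.070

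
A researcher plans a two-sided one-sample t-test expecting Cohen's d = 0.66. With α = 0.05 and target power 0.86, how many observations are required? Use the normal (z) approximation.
n = 22

Sample size formula (one-sample t-test, normal approximation):
n = ((z_{α/2} + z_β) / d)²

z_{α/2} = 1.960 (for α = 0.05, two-sided)
z_β = 1.080 (for power = 0.86)
d = 0.66

n = ((1.960 + 1.080) / 0.66)²
n = (4.606)²
n ≈ 21.22
Round up to the next whole number: n = 22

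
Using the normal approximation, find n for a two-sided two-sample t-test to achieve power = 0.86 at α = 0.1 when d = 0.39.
n = 98 per group

Sample size formula (two-sample t-test, normal approximation):
n = 2 · ((z_{α/2} + z_β) / d)²

z_{α/2} = 1.645 (for α = 0.1, two-sided)
z_β = 1.080 (for power = 0.86)
d = 0.39

n = 2 · ((1.645 + 1.080) / 0.39)²
n = 2 · (6.987)²
n ≈ 97.64
Round up to the next whole number: n = 98 per group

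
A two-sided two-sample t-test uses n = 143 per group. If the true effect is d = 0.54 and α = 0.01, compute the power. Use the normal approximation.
Power ≈ 0.98

Power calculation (two-sample t-test, normal approximation):
z_β = d · √(n/2) - z_{α/2}
z_β = 0.54 · √(143/2) - 2.576
z_β = 0.54 · 8.456 - 2.576
z_β = 1.990

Power = Φ(z_β) = Φ(1.990) ≈ 0.977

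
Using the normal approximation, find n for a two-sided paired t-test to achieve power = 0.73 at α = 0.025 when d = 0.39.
n = 54 pairs

Sample size formula (paired t-test, normal approximation):
n = ((z_{α/2} + z_β) / d)²

z_{α/2} = 2.241 (for α = 0.025, two-sided)
z_β = 0.613 (for power = 0.73)
d = 0.39

n = ((2.241 + 0.613) / 0.39)²
n = (7.318)²
n ≈ 53.55
Round up to the next whole number: n = 54 pairs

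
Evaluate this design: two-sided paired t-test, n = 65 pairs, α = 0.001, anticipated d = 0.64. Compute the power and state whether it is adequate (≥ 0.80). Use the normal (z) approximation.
Power ≈ 0.97; the study is adequately powered (power ≥ 0.80)

Power calculation (paired t-test, normal approximation):
z_β = d · √n - z_{α/2}
z_β = 0.64 · √65 - 3.291
z_β = 0.64 · 8.062 - 3.291
z_β = 1.869

Power = Φ(z_β) = Φ(1.869) ≈ 0.969

Effect size d = 0.64 is medium by Cohen's convention (0.2/0.5/0.8).

Threshold: power ≥ 0.80 is conventionally adequate.
Power ≈ 0.97 → the study is adequately powered (power ≥ 0.80).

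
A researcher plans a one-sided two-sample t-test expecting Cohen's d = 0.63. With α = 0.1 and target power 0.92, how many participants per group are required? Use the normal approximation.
n = 37 per group

Sample size formula (two-sample t-test, normal approximation):
n = 2 · ((z_α + z_β) / d)²

z_α = 1.282 (for α = 0.1, one-sided)
z_β = 1.405 (for power = 0.92)
d = 0.63

n = 2 · ((1.282 + 1.405) / 0.63)²
n = 2 · (4.265)²
n ≈ 36.38
Round up to the next whole number: n = 37 per group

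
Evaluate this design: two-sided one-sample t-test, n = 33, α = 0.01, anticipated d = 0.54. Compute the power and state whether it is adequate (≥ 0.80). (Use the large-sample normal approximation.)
Power ≈ 0.70; the study is underpowered (power < 0.80)

Power calculation (one-sample t-test, normal approximation):
z_β = d · √n - z_{α/2}
z_β = 0.54 · √33 - 2.576
z_β = 0.54 · 5.745 - 2.576
z_β = 0.526

Power = Φ(z_β) = Φ(0.526) ≈ 0.701

Effect size d = 0.54 is medium by Cohen's convention (0.2/0.5/0.8).

Threshold: power ≥ 0.80 is conventionally adequate.
Power ≈ 0.70 → the study is underpowered (power < 0.80).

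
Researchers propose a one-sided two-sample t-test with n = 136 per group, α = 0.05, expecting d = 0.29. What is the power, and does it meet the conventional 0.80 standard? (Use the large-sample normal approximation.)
Power ≈ 0.77; the study is underpowered (power < 0.80)

Power calculation (two-sample t-test, normal approximation):
z_β = d · √(n/2) - z_α
z_β = 0.29 · √(136/2) - 1.645
z_β = 0.29 · 8.246 - 1.645
z_β = 0.747

Power = Φ(z_β) = Φ(0.747) ≈ 0.772

Effect size d = 0.29 is small by Cohen's convention (0.2/0.5/0.8).

Threshold: power ≥ 0.80 is conventionally adequate.
Power ≈ 0.77 → the study is underpowered (power < 0.80).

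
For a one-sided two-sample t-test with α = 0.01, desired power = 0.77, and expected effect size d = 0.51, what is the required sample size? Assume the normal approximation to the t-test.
n = 73 per group

Sample size formula (two-sample t-test, normal approximation):
n = 2 · ((z_α + z_β) / d)²

z_α = 2.326 (for α = 0.01, one-sided)
z_β = 0.739 (for power = 0.77)
d = 0.51

n = 2 · ((2.326 + 0.739) / 0.51)²
n = 2 · (6.010)²
n ≈ 72.24
Round up to the next whole number: n = 73 per group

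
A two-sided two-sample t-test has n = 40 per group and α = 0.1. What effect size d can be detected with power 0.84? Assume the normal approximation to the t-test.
d ≈ 0.59

Minimum detectable effect (two-sample t-test, normal approximation):
d = (z_{α/2} + z_β) / √(n/2)
d = (1.645 + 0.994) / √(40/2)
d = 2.639 / 4.472
d ≈ 0.59

By Cohen's convention (0.2 small / 0.5 medium / 0.8 large): medium effect.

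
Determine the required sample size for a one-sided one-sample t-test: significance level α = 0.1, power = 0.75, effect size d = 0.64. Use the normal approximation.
n = 10

Sample size formula (one-sample t-test, normal approximation):
n = ((z_α + z_β) / d)²

z_α = 1.282 (for α = 0.1, one-sided)
z_β = 0.674 (for power = 0.75)
d = 0.64

n = ((1.282 + 0.674) / 0.64)²
n = (3.056)²
n ≈ 9.34
Round up to the next whole number: n = 10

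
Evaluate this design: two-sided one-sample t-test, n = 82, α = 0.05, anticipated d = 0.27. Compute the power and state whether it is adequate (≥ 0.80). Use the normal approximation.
Power ≈ 0.69; the study is underpowered (power < 0.80)

Power calculation (one-sample t-test, normal approximation):
z_β = d · √n - z_{α/2}
z_β = 0.27 · √82 - 1.960
z_β = 0.27 · 9.055 - 1.960
z_β = 0.485

Power = Φ(z_β) = Φ(0.485) ≈ 0.686

Effect size d = 0.27 is small by Cohen's convention (0.2/0.5/0.8).

Threshold: power ≥ 0.80 is conventionally adequate.
Power ≈ 0.69 → the study is underpowered (power < 0.80).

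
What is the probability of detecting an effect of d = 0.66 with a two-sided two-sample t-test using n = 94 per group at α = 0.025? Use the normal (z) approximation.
Power ≈ 0.99

Power calculation (two-sample t-test, normal approximation):
z_β = d · √(n/2) - z_{α/2}
z_β = 0.66 · √(94/2) - 2.241
z_β = 0.66 · 6.856 - 2.241
z_β = 2.283

Power = Φ(z_β) = Φ(2.283) ≈ 0.989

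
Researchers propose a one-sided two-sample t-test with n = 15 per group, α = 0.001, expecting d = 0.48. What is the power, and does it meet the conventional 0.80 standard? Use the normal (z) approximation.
Power ≈ 0.04; the study is underpowered (power < 0.80)

Power calculation (two-sample t-test, normal approximation):
z_β = d · √(n/2) - z_α
z_β = 0.48 · √(15/2) - 3.090
z_β = 0.48 · 2.739 - 3.090
z_β = -1.776

Power = Φ(z_β) = Φ(-1.776) ≈ 0.038

Effect size d = 0.48 is small by Cohen's convention (0.2/0.5/0.8).

Threshold: power ≥ 0.80 is conventionally adequate.
Power ≈ 0.04 → the study is underpowered (power < 0.80).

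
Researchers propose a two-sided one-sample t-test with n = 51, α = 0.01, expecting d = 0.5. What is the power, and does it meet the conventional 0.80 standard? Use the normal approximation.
Power ≈ 0.84; the study is adequately powered (power ≥ 0.80)

Power calculation (one-sample t-test, normal approximation):
z_β = d · √n - z_{α/2}
z_β = 0.5 · √51 - 2.576
z_β = 0.5 · 7.141 - 2.576
z_β = 0.995

Power = Φ(z_β) = Φ(0.995) ≈ 0.840

Effect size d = 0.5 is medium by Cohen's convention (0.2/0.5/0.8).

Threshold: power ≥ 0.80 is conventionally adequate.
Power ≈ 0.84 → the study is adequately powered (power ≥ 0.80).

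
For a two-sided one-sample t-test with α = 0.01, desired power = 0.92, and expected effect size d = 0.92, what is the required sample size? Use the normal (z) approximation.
n = 19

Sample size formula (one-sample t-test, normal approximation):
n = ((z_{α/2} + z_β) / d)²

z_{α/2} = 2.576 (for α = 0.01, two-sided)
z_β = 1.405 (for power = 0.92)
d = 0.92

n = ((2.576 + 1.405) / 0.92)²
n = (4.327)²
n ≈ 18.72
Round up to the next whole number: n = 19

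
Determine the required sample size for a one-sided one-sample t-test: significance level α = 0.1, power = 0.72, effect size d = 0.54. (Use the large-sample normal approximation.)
n = 12

Sample size formula (one-sample t-test, normal approximation):
n = ((z_α + z_β) / d)²

z_α = 1.282 (for α = 0.1, one-sided)
z_β = 0.583 (for power = 0.72)
d = 0.54

n = ((1.282 + 0.583) / 0.54)²
n = (3.454)²
n ≈ 11.93
Round up to the next whole number: n = 12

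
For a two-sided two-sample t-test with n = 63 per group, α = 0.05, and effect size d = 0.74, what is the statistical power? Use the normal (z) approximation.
Power ≈ 0.99

Power calculation (two-sample t-test, normal approximation):
z_β = d · √(n/2) - z_{α/2}
z_β = 0.74 · √(63/2) - 1.960
z_β = 0.74 · 5.612 - 1.960
z_β = 2.193

Power = Φ(z_β) = Φ(2.193) ≈ 0.986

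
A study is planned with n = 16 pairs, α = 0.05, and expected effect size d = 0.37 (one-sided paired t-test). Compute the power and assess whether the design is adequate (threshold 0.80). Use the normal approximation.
Power ≈ 0.43; the study is underpowered (power < 0.80)

Power calculation (paired t-test, normal approximation):
z_β = d · √n - z_α
z_β = 0.37 · √16 - 1.645
z_β = 0.37 · 4.000 - 1.645
z_β = -0.165

Power = Φ(z_β) = Φ(-0.165) ≈ 0.435

Effect size d = 0.37 is small by Cohen's convention (0.2/0.5/0.8).

Threshold: power ≥ 0.80 is conventionally adequate.
Power ≈ 0.43 → the study is underpowered (power < 0.80).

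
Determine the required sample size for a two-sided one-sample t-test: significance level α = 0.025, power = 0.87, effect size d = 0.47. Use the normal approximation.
n = 52

Sample size formula (one-sample t-test, normal approximation):
n = ((z_{α/2} + z_β) / d)²

z_{α/2} = 2.241 (for α = 0.025, two-sided)
z_β = 1.126 (for power = 0.87)
d = 0.47

n = ((2.241 + 1.126) / 0.47)²
n = (7.164)²
n ≈ 51.32
Round up to the next whole number: n = 52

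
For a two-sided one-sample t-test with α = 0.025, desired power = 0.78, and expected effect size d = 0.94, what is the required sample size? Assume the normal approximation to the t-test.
n = 11

Sample size formula (one-sample t-test, normal approximation):
n = ((z_{α/2} + z_β) / d)²

z_{α/2} = 2.241 (for α = 0.025, two-sided)
z_β = 0.772 (for power = 0.78)
d = 0.94

n = ((2.241 + 0.772) / 0.94)²
n = (3.205)²
n ≈ 10.27
Round up to the next whole number: n = 11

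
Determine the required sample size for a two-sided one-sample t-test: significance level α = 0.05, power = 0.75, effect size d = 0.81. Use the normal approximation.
n = 11

Sample size formula (one-sample t-test, normal approximation):
n = ((z_{α/2} + z_β) / d)²

z_{α/2} = 1.960 (for α = 0.05, two-sided)
z_β = 0.674 (for power = 0.75)
d = 0.81

n = ((1.960 + 0.674) / 0.81)²
n = (3.252)²
n ≈ 10.58
Round up to the next whole number: n = 11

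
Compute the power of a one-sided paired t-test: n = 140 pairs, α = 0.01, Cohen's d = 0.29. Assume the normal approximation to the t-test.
Power ≈ 0.87

Power calculation (paired t-test, normal approximation):
z_β = d · √n - z_α
z_β = 0.29 · √140 - 2.326
z_β = 0.29 · 11.832 - 2.326
z_β = 1.105

Power = Φ(z_β) = Φ(1.105) ≈ 0.865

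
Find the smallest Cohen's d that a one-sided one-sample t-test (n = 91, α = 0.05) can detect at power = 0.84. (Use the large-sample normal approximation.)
d ≈ 0.28

Minimum detectable effect (one-sample t-test, normal approximation):
d = (z_α + z_β) / √n
d = (1.645 + 0.994) / √91
d = 2.639 / 9.539
d ≈ 0.28

By Cohen's convention (0.2 small / 0.5 medium / 0.8 large): small effect.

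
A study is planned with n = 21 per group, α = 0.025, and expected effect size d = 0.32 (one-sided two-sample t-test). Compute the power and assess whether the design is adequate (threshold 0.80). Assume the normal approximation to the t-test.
Power ≈ 0.18; the study is underpowered (power < 0.80)

Power calculation (two-sample t-test, normal approximation):
z_β = d · √(n/2) - z_α
z_β = 0.32 · √(21/2) - 1.960
z_β = 0.32 · 3.240 - 1.960
z_β = -0.923

Power = Φ(z_β) = Φ(-0.923) ≈ 0.178

Effect size d = 0.32 is small by Cohen's convention (0.2/0.5/0.8).

Threshold: power ≥ 0.80 is conventionally adequate.
Power ≈ 0.18 → the study is underpowered (power < 0.80).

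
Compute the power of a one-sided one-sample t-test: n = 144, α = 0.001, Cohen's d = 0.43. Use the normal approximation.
Power ≈ 0.98

Power calculation (one-sample t-test, normal approximation):
z_β = d · √n - z_α
z_β = 0.43 · √144 - 3.090
z_β = 0.43 · 12.000 - 3.090
z_β = 2.070

Power = Φ(z_β) = Φ(2.070) ≈ 0.981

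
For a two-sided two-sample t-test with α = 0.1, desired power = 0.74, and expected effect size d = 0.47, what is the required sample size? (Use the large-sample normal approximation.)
n = 48 per group

Sample size formula (two-sample t-test, normal approximation):
n = 2 · ((z_{α/2} + z_β) / d)²

z_{α/2} = 1.645 (for α = 0.1, two-sided)
z_β = 0.643 (for power = 0.74)
d = 0.47

n = 2 · ((1.645 + 0.643) / 0.47)²
n = 2 · (4.868)²
n ≈ 47.39
Round up to the next whole number: n = 48 per group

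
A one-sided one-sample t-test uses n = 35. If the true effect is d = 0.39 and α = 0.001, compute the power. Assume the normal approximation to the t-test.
Power ≈ 0.22

Power calculation (one-sample t-test, normal approximation):
z_β = d · √n - z_α
z_β = 0.39 · √35 - 3.090
z_β = 0.39 · 5.916 - 3.090
z_β = -0.783

Power = Φ(z_β) = Φ(-0.783) ≈ 0.217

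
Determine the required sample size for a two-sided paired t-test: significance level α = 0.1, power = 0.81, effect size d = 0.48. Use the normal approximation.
n = 28 pairs

Sample size formula (paired t-test, normal approximation):
n = ((z_{α/2} + z_β) / d)²

z_{α/2} = 1.645 (for α = 0.1, two-sided)
z_β = 0.878 (for power = 0.81)
d = 0.48

n = ((1.645 + 0.878) / 0.48)²
n = (5.256)²
n ≈ 27.63
Round up to the next whole number: n = 28 pairs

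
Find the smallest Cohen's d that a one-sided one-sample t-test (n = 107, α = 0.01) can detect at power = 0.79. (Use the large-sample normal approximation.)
d ≈ 0.30

Minimum detectable effect (one-sample t-test, normal approximation):
d = (z_α + z_β) / √n
d = (2.326 + 0.806) / √107
d = 3.133 / 10.344
d ≈ 0.30

By Cohen's convention (0.2 small / 0.5 medium / 0.8 large): small effect.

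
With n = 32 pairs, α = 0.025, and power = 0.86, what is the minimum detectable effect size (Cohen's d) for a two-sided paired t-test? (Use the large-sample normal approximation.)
d ≈ 0.59

Minimum detectable effect (paired t-test, normal approximation):
d = (z_{α/2} + z_β) / √n
d = (2.241 + 1.080) / √32
d = 3.322 / 5.657
d ≈ 0.59

By Cohen's convention (0.2 small / 0.5 medium / 0.8 large): medium effect.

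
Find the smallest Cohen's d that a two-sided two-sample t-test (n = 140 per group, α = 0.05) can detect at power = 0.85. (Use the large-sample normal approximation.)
d ≈ 0.36

Minimum detectable effect (two-sample t-test, normal approximation):
d = (z_{α/2} + z_β) / √(n/2)
d = (1.960 + 1.036) / √(140/2)
d = 2.996 / 8.367
d ≈ 0.36

By Cohen's convention (0.2 small / 0.5 medium / 0.8 large): small effect.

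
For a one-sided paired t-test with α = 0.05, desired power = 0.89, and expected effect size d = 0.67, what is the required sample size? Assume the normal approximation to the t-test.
n = 19 pairs

Sample size formula (paired t-test, normal approximation):
n = ((z_α + z_β) / d)²

z_α = 1.645 (for α = 0.05, one-sided)
z_β = 1.227 (for power = 0.89)
d = 0.67

n = ((1.645 + 1.227) / 0.67)²
n = (4.287)²
n ≈ 18.38
Round up to the next whole number: n = 19 pairs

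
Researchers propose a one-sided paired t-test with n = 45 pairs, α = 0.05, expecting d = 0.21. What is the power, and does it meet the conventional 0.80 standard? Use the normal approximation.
Power ≈ 0.41; the study is underpowered (power < 0.80)

Power calculation (paired t-test, normal approximation):
z_β = d · √n - z_α
z_β = 0.21 · √45 - 1.645
z_β = 0.21 · 6.708 - 1.645
z_β = -0.236

Power = Φ(z_β) = Φ(-0.236) ≈ 0.407

Effect size d = 0.21 is small by Cohen's convention (0.2/0.5/0.8).

Threshold: power ≥ 0.80 is conventionally adequate.
Power ≈ 0.41 → the study is underpowered (power < 0.80).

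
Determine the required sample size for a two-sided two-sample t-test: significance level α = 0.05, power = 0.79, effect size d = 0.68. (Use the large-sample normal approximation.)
n = 34 per group

Sample size formula (two-sample t-test, normal approximation):
n = 2 · ((z_{α/2} + z_β) / d)²

z_{α/2} = 1.960 (for α = 0.05, two-sided)
z_β = 0.806 (for power = 0.79)
d = 0.68

n = 2 · ((1.960 + 0.806) / 0.68)²
n = 2 · (4.068)²
n ≈ 33.10
Round up to the next whole number: n = 34 per group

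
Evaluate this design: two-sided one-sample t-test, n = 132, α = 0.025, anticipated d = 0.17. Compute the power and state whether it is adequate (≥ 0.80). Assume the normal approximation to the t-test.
Power ≈ 0.39; the study is underpowered (power < 0.80)

Power calculation (one-sample t-test, normal approximation):
z_β = d · √n - z_{α/2}
z_β = 0.17 · √132 - 2.241
z_β = 0.17 · 11.489 - 2.241
z_β = -0.288

Power = Φ(z_β) = Φ(-0.288) ≈ 0.387

Effect size d = 0.17 is very small by Cohen's convention (0.2/0.5/0.8).

Threshold: power ≥ 0.80 is conventionally adequate.
Power ≈ 0.39 → the study is underpowered (power < 0.80).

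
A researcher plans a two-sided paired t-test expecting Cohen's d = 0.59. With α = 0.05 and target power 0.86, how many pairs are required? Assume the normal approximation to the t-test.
n = 27 pairs

Sample size formula (paired t-test, normal approximation):
n = ((z_{α/2} + z_β) / d)²

z_{α/2} = 1.960 (for α = 0.05, two-sided)
z_β = 1.080 (for power = 0.86)
d = 0.59

n = ((1.960 + 1.080) / 0.59)²
n = (5.153)²
n ≈ 26.55
Round up to the next whole number: n = 27 pairs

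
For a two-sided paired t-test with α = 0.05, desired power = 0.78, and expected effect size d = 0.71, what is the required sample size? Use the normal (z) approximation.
n = 15 pairs

Sample size formula (paired t-test, normal approximation):
n = ((z_{α/2} + z_β) / d)²

z_{α/2} = 1.960 (for α = 0.05, two-sided)
z_β = 0.772 (for power = 0.78)
d = 0.71

n = ((1.960 + 0.772) / 0.71)²
n = (3.848)²
n ≈ 14.81
Round up to the next whole number: n = 15 pairs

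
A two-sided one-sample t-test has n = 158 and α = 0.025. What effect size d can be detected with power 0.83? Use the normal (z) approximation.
d ≈ 0.25

Minimum detectable effect (one-sample t-test, normal approximation):
d = (z_{α/2} + z_β) / √n
d = (2.241 + 0.954) / √158
d = 3.196 / 12.570
d ≈ 0.25

By Cohen's convention (0.2 small / 0.5 medium / 0.8 large): small effect.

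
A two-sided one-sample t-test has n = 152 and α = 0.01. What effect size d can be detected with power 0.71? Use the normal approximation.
d ≈ 0.25

Minimum detectable effect (one-sample t-test, normal approximation):
d = (z_{α/2} + z_β) / √n
d = (2.576 + 0.553) / √152
d = 3.129 / 12.329
d ≈ 0.25

By Cohen's convention (0.2 small / 0.5 medium / 0.8 large): small effect.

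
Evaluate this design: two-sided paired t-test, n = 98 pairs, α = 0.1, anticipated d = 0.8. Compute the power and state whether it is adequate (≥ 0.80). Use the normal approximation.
Power ≈ 1.00; the study is adequately powered (power ≥ 0.80)

Power calculation (paired t-test, normal approximation):
z_β = d · √n - z_{α/2}
z_β = 0.8 · √98 - 1.645
z_β = 0.8 · 9.899 - 1.645
z_β = 6.275

Power = Φ(z_β) = Φ(6.275) ≈ 1.000

Effect size d = 0.8 is large by Cohen's convention (0.2/0.5/0.8).

Threshold: power ≥ 0.80 is conventionally adequate.
Power ≈ 1.00 → the study is adequately powered (power ≥ 0.80).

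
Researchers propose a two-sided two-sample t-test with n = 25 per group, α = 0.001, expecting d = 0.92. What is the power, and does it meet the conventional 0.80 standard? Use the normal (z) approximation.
Power ≈ 0.48; the study is underpowered (power < 0.80)

Power calculation (two-sample t-test, normal approximation):
z_β = d · √(n/2) - z_{α/2}
z_β = 0.92 · √(25/2) - 3.291
z_β = 0.92 · 3.536 - 3.291
z_β = -0.038

Power = Φ(z_β) = Φ(-0.038) ≈ 0.485

Effect size d = 0.92 is large by Cohen's convention (0.2/0.5/0.8).

Threshold: power ≥ 0.80 is conventionally adequate.
Power ≈ 0.48 → the study is underpowered (power < 0.80).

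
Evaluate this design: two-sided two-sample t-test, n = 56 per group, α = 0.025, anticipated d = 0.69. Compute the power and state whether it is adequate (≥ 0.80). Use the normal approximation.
Power ≈ 0.92; the study is adequately powered (power ≥ 0.80)

Power calculation (two-sample t-test, normal approximation):
z_β = d · √(n/2) - z_{α/2}
z_β = 0.69 · √(56/2) - 2.241
z_β = 0.69 · 5.292 - 2.241
z_β = 1.410

Power = Φ(z_β) = Φ(1.410) ≈ 0.921

Effect size d = 0.69 is medium by Cohen's convention (0.2/0.5/0.8).

Threshold: power ≥ 0.80 is conventionally adequate.
Power ≈ 0.92 → the study is adequately powered (power ≥ 0.80).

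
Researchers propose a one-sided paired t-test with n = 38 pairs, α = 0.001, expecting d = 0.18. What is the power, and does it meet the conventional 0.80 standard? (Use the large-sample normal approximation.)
Power ≈ 0.02; the study is underpowered (power < 0.80)

Power calculation (paired t-test, normal approximation):
z_β = d · √n - z_α
z_β = 0.18 · √38 - 3.090
z_β = 0.18 · 6.164 - 3.090
z_β = -1.981

Power = Φ(z_β) = Φ(-1.981) ≈ 0.024

Effect size d = 0.18 is very small by Cohen's convention (0.2/0.5/0.8).

Threshold: power ≥ 0.80 is conventionally adequate.
Power ≈ 0.02 → the study is underpowered (power < 0.80).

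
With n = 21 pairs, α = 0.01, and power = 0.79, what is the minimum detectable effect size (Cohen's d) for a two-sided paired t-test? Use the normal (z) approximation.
d ≈ 0.74

Minimum detectable effect (paired t-test, normal approximation):
d = (z_{α/2} + z_β) / √n
d = (2.576 + 0.806) / √21
d = 3.382 / 4.583
d ≈ 0.74

By Cohen's convention (0.2 small / 0.5 medium / 0.8 large): medium effect.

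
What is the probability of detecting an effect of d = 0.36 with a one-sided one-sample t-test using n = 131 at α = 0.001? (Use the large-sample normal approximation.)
Power ≈ 0.85

Power calculation (one-sample t-test, normal approximation):
z_β = d · √n - z_α
z_β = 0.36 · √131 - 3.090
z_β = 0.36 · 11.446 - 3.090
z_β = 1.030

Power = Φ(z_β) = Φ(1.030) ≈ 0.849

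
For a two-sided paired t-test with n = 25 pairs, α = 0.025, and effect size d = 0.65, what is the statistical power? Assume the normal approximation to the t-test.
Power ≈ 0.84

Power calculation (paired t-test, normal approximation):
z_β = d · √n - z_{α/2}
z_β = 0.65 · √25 - 2.241
z_β = 0.65 · 5.000 - 2.241
z_β = 1.009

Power = Φ(z_β) = Φ(1.009) ≈ 0.843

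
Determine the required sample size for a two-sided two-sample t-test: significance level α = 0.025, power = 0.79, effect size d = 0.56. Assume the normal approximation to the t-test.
n = 60 per group

Sample size formula (two-sample t-test, normal approximation):
n = 2 · ((z_{α/2} + z_β) / d)²

z_{α/2} = 2.241 (for α = 0.025, two-sided)
z_β = 0.806 (for power = 0.79)
d = 0.56

n = 2 · ((2.241 + 0.806) / 0.56)²
n = 2 · (5.441)²
n ≈ 59.21
Round up to the next whole number: n = 60 per group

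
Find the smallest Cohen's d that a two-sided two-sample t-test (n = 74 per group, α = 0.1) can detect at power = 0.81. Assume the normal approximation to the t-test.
d ≈ 0.41

Minimum detectable effect (two-sample t-test, normal approximation):
d = (z_{α/2} + z_β) / √(n/2)
d = (1.645 + 0.878) / √(74/2)
d = 2.523 / 6.083
d ≈ 0.41

By Cohen's convention (0.2 small / 0.5 medium / 0.8 large): small effect.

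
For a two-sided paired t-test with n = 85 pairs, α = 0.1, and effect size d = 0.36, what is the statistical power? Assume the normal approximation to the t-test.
Power ≈ 0.95

Power calculation (paired t-test, normal approximation):
z_β = d · √n - z_{α/2}
z_β = 0.36 · √85 - 1.645
z_β = 0.36 · 9.220 - 1.645
z_β = 1.674

Power = Φ(z_β) = Φ(1.674) ≈ 0.953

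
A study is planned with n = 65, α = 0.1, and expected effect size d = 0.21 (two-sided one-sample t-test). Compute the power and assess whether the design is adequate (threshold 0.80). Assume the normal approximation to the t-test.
Power ≈ 0.52; the study is underpowered (power < 0.80)

Power calculation (one-sample t-test, normal approximation):
z_β = d · √n - z_{α/2}
z_β = 0.21 · √65 - 1.645
z_β = 0.21 · 8.062 - 1.645
z_β = 0.048

Power = Φ(z_β) = Φ(0.048) ≈ 0.519

Effect size d = 0.21 is small by Cohen's convention (0.2/0.5/0.8).

Threshold: power ≥ 0.80 is conventionally adequate.
Power ≈ 0.52 → the study is underpowered (power < 0.80).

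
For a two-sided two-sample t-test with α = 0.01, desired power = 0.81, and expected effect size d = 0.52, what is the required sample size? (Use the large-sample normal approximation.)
n = 89 per group

Sample size formula (two-sample t-test, normal approximation):
n = 2 · ((z_{α/2} + z_β) / d)²

z_{α/2} = 2.576 (for α = 0.01, two-sided)
z_β = 0.878 (for power = 0.81)
d = 0.52

n = 2 · ((2.576 + 0.878) / 0.52)²
n = 2 · (6.642)²
n ≈ 88.23
Round up to the next whole number: n = 89 per group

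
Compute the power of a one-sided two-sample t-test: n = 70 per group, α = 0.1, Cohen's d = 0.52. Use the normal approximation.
Power ≈ 0.96

Power calculation (two-sample t-test, normal approximation):
z_β = d · √(n/2) - z_α
z_β = 0.52 · √(70/2) - 1.282
z_β = 0.52 · 5.916 - 1.282
z_β = 1.795

Power = Φ(z_β) = Φ(1.795) ≈ 0.964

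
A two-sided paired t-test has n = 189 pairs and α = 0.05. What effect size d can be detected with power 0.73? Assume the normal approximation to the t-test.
d ≈ 0.19

Minimum detectable effect (paired t-test, normal approximation):
d = (z_{α/2} + z_β) / √n
d = (1.960 + 0.613) / √189
d = 2.573 / 13.748
d ≈ 0.19

By Cohen's convention (0.2 small / 0.5 medium / 0.8 large): very small effect.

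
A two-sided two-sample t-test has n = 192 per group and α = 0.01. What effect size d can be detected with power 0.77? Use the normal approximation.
d ≈ 0.34

Minimum detectable effect (two-sample t-test, normal approximation):
d = (z_{α/2} + z_β) / √(n/2)
d = (2.576 + 0.739) / √(192/2)
d = 3.315 / 9.798
d ≈ 0.34

By Cohen's convention (0.2 small / 0.5 medium / 0.8 large): small effect.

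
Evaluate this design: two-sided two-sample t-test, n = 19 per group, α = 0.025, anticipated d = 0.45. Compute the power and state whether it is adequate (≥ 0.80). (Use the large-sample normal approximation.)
Power ≈ 0.20; the study is underpowered (power < 0.80)

Power calculation (two-sample t-test, normal approximation):
z_β = d · √(n/2) - z_{α/2}
z_β = 0.45 · √(19/2) - 2.241
z_β = 0.45 · 3.082 - 2.241
z_β = -0.854

Power = Φ(z_β) = Φ(-0.854) ≈ 0.196

Effect size d = 0.45 is small by Cohen's convention (0.2/0.5/0.8).

Threshold: power ≥ 0.80 is conventionally adequate.
Power ≈ 0.20 → the study is underpowered (power < 0.80).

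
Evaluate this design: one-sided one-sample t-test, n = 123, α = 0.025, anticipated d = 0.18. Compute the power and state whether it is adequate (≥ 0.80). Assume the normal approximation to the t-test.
Power ≈ 0.51; the study is underpowered (power < 0.80)

Power calculation (one-sample t-test, normal approximation):
z_β = d · √n - z_α
z_β = 0.18 · √123 - 1.960
z_β = 0.18 · 11.091 - 1.960
z_β = 0.036

Power = Φ(z_β) = Φ(0.036) ≈ 0.514

Effect size d = 0.18 is very small by Cohen's convention (0.2/0.5/0.8).

Threshold: power ≥ 0.80 is conventionally adequate.
Power ≈ 0.51 → the study is underpowered (power < 0.80).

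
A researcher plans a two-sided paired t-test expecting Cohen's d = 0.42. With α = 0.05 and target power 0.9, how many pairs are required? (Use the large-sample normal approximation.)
n = 60 pairs

Sample size formula (paired t-test, normal approximation):
n = ((z_{α/2} + z_β) / d)²

z_{α/2} = 1.960 (for α = 0.05, two-sided)
z_β = 1.282 (for power = 0.9)
d = 0.42

n = ((1.960 + 1.282) / 0.42)²
n = (7.719)²
n ≈ 59.58
Round up to the next whole number: n = 60 pairs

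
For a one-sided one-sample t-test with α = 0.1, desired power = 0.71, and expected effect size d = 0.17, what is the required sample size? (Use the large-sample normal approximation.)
n = 117

Sample size formula (one-sample t-test, normal approximation):
n = ((z_α + z_β) / d)²

z_α = 1.282 (for α = 0.1, one-sided)
z_β = 0.553 (for power = 0.71)
d = 0.17

n = ((1.282 + 0.553) / 0.17)²
n = (10.794)²
n ≈ 116.51
Round up to the next whole number: n = 117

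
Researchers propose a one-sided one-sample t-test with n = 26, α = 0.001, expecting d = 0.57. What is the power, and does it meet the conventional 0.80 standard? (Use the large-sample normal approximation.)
Power ≈ 0.43; the study is underpowered (power < 0.80)

Power calculation (one-sample t-test, normal approximation):
z_β = d · √n - z_α
z_β = 0.57 · √26 - 3.090
z_β = 0.57 · 5.099 - 3.090
z_β = -0.184

Power = Φ(z_β) = Φ(-0.184) ≈ 0.427

Effect size d = 0.57 is medium by Cohen's convention (0.2/0.5/0.8).

Threshold: power ≥ 0.80 is conventionally adequate.
Power ≈ 0.43 → the study is underpowered (power < 0.80).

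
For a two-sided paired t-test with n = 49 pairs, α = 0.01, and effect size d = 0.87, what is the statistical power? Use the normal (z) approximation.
Power ≈ 1.00

Power calculation (paired t-test, normal approximation):
z_β = d · √n - z_{α/2}
z_β = 0.87 · √49 - 2.576
z_β = 0.87 · 7.000 - 2.576
z_β = 3.514

Power = Φ(z_β) = Φ(3.514) ≈ 1.000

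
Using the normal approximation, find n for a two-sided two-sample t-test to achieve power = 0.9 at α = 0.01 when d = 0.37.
n = 218 per group

Sample size formula (two-sample t-test, normal approximation):
n = 2 · ((z_{α/2} + z_β) / d)²

z_{α/2} = 2.576 (for α = 0.01, two-sided)
z_β = 1.282 (for power = 0.9)
d = 0.37

n = 2 · ((2.576 + 1.282) / 0.37)²
n = 2 · (10.427)²
n ≈ 217.44
Round up to the next whole number: n = 218 per group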